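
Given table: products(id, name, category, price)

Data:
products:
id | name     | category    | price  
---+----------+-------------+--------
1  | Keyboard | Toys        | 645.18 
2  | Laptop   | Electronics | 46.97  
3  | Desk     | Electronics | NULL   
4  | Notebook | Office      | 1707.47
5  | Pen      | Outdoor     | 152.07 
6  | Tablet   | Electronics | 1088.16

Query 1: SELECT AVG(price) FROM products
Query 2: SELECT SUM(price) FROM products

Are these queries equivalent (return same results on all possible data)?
No, not equivalent

Query 1 returns: [(727.97,)]
Query 2 returns: [(3639.85,)]

Reason: AVG vs SUM give different aggregate values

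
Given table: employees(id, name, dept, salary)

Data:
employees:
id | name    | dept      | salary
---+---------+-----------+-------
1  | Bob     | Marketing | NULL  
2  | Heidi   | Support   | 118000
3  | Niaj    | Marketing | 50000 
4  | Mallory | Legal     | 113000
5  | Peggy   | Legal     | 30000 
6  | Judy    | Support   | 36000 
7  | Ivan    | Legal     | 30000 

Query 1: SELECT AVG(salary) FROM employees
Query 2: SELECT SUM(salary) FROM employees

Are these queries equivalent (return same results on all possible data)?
No, not equivalent

Query 1 returns: [(62833.333333333336,)]
Query 2 returns: [(377000,)]

Reason: AVG vs SUM give different aggregate values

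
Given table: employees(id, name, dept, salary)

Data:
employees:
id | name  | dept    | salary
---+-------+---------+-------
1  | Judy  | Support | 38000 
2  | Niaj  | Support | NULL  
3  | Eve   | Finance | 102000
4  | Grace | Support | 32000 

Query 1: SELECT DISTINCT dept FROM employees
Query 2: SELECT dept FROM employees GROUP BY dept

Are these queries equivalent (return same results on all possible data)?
Yes, equivalent

Both queries return: [('Finance',), ('Support',)]

Reason: Both get unique depts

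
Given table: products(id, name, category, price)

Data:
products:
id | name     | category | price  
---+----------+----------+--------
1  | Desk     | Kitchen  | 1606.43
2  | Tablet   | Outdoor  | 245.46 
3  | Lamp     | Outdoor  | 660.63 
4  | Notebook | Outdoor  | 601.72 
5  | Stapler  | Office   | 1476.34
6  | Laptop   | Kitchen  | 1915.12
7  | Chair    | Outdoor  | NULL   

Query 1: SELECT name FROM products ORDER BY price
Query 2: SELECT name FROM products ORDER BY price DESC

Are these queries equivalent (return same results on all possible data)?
No, not equivalent

Query 1 returns: [('Chair',), ('Tablet',), ('Notebook',), ('Lamp',), ('Stapler',), ('Desk',), ('Laptop',)]
Query 2 returns: [('Laptop',), ('Desk',), ('Stapler',), ('Lamp',), ('Notebook',), ('Tablet',), ('Chair',)]

Reason: ASC vs DESC gives opposite ordering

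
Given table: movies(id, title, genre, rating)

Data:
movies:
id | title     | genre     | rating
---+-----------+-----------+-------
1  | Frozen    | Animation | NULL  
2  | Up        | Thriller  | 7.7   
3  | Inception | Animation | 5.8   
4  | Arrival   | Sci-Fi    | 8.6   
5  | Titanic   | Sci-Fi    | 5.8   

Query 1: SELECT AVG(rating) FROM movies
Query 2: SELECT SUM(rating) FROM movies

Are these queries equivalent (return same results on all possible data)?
No, not equivalent

Query 1 returns: [(6.975,)]
Query 2 returns: [(27.9,)]

Reason: AVG vs SUM give different aggregate values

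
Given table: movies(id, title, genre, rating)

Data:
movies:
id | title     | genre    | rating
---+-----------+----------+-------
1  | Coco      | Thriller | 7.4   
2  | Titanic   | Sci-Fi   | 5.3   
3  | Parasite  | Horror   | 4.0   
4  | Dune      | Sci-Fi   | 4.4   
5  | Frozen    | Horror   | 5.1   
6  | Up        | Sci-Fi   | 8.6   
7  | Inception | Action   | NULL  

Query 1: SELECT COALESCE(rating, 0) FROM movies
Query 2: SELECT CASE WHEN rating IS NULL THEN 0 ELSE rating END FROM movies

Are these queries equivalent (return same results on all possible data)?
Yes, equivalent

Both queries return: [(0,), (4.0,), (4.4,), (5.1,), (5.3,), (7.4,), (8.6,)]

Reason: COALESCE vs CASE for NULL handling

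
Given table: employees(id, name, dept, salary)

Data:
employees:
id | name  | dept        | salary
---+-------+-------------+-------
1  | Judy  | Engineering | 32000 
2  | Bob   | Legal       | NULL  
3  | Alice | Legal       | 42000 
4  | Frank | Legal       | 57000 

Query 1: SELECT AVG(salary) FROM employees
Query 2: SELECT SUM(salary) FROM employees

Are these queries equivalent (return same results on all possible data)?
No, not equivalent

Query 1 returns: [(43666.666666666664,)]
Query 2 returns: [(131000,)]

Reason: AVG vs SUM give different aggregate values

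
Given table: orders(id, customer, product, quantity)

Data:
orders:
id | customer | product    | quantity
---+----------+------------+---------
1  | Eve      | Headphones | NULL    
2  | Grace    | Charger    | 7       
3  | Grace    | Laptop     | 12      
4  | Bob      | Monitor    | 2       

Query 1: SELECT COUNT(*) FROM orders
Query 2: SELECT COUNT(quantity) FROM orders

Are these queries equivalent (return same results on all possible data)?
No, not equivalent

Query 1 returns: [(4,)]
Query 2 returns: [(3,)]

Reason: COUNT(*) includes NULLs, COUNT(column) excludes them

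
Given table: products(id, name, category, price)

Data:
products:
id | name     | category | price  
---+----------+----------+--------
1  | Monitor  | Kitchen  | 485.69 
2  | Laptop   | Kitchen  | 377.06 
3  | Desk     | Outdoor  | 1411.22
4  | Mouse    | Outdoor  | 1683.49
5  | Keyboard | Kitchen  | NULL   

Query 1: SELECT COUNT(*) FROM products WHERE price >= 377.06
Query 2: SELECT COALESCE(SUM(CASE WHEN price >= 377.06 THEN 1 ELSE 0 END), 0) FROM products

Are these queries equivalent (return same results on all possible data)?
Yes, equivalent

Both queries return: [(4,)]

Reason: COUNT with WHERE vs conditional SUM (COALESCE handles empty-table NULL)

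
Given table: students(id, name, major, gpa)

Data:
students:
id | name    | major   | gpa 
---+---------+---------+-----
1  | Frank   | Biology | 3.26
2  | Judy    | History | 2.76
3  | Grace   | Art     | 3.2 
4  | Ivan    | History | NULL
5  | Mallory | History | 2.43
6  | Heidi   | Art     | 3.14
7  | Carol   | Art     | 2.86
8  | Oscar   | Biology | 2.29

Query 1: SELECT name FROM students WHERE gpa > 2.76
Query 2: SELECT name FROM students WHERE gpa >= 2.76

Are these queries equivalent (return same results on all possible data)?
No, not equivalent

Query 1 returns: [('Frank',), ('Grace',), ('Heidi',), ('Carol',)]
Query 2 returns: [('Frank',), ('Judy',), ('Grace',), ('Heidi',), ('Carol',)]

Reason: > vs >= gives different results when gpa = 2.76 exists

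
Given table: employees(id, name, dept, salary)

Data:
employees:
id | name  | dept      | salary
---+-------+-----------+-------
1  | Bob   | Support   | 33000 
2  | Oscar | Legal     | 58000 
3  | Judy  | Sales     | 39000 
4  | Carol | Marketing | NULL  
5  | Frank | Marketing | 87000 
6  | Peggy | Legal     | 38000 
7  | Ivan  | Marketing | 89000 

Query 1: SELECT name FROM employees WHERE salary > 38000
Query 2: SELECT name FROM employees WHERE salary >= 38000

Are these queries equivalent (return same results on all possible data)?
No, not equivalent

Query 1 returns: [('Oscar',), ('Judy',), ('Frank',), ('Ivan',)]
Query 2 returns: [('Oscar',), ('Judy',), ('Frank',), ('Peggy',), ('Ivan',)]

Reason: > vs >= gives different results when salary = 38000 exists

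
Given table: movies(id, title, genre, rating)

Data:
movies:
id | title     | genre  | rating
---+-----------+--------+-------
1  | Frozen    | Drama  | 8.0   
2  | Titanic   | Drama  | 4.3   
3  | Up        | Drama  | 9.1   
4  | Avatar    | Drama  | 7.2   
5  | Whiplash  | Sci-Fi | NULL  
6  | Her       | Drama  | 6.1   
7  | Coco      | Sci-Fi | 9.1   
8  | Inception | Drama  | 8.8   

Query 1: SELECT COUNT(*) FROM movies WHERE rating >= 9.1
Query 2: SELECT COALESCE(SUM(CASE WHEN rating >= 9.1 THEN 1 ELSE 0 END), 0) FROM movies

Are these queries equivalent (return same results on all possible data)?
Yes, equivalent

Both queries return: [(2,)]

Reason: COUNT with WHERE vs conditional SUM (COALESCE handles empty-table NULL)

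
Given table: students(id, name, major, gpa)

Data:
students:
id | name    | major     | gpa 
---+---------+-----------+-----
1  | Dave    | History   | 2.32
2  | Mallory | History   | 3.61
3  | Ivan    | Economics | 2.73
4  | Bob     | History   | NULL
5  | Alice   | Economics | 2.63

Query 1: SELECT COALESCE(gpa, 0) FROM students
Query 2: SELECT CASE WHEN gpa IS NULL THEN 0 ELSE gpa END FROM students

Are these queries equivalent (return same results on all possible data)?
Yes, equivalent

Both queries return: [(0,), (2.32,), (2.63,), (2.73,), (3.61,)]

Reason: COALESCE vs CASE for NULL handling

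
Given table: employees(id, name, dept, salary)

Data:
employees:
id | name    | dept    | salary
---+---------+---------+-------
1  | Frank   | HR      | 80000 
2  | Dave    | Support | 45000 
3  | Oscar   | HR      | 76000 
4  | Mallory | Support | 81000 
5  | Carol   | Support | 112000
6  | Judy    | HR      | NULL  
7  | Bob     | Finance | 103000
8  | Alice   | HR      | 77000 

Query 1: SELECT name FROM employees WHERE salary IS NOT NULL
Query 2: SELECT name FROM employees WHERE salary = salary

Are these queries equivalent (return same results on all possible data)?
Yes, equivalent

Both queries return: [('Alice',), ('Bob',), ('Carol',), ('Dave',), ('Frank',), ('Mallory',), ('Oscar',)]

Reason: IS NOT NULL vs self-equality (both exclude NULLs)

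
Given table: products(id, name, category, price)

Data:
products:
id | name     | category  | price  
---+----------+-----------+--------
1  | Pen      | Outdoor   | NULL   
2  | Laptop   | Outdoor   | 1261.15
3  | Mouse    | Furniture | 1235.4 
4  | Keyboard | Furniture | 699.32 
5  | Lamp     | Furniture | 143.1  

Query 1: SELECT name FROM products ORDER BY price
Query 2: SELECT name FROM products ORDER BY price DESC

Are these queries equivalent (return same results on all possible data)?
No, not equivalent

Query 1 returns: [('Pen',), ('Lamp',), ('Keyboard',), ('Mouse',), ('Laptop',)]
Query 2 returns: [('Laptop',), ('Mouse',), ('Keyboard',), ('Lamp',), ('Pen',)]

Reason: ASC vs DESC gives opposite ordering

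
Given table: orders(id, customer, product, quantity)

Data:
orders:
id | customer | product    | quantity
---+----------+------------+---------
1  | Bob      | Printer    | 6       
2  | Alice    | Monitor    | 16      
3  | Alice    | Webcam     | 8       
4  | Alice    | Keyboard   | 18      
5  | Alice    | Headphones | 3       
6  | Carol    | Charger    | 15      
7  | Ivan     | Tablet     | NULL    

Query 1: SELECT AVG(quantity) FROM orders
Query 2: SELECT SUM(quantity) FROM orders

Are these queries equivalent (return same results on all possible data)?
No, not equivalent

Query 1 returns: [(11.0,)]
Query 2 returns: [(66,)]

Reason: AVG vs SUM give different aggregate values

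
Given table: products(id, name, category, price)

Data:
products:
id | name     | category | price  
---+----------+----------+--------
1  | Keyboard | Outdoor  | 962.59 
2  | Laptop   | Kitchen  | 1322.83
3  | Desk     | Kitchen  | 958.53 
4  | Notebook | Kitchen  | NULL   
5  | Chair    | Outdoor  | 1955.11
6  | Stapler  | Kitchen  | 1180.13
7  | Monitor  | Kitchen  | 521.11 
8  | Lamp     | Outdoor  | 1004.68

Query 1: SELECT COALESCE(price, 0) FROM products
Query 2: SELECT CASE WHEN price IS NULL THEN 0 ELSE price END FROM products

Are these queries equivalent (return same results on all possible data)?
Yes, equivalent

Both queries return: [(0,), (521.11,), (958.53,), (962.59,), (1004.68,), (1180.13,), (1322.83,), (1955.11,)]

Reason: COALESCE vs CASE for NULL handling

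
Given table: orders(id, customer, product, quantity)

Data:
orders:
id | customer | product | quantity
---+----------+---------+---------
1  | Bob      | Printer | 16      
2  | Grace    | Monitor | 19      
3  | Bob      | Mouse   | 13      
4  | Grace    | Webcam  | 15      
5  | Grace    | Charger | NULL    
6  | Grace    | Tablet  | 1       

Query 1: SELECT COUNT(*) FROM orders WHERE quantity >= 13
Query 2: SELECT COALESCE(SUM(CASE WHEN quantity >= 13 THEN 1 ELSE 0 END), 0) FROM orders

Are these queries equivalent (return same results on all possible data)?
Yes, equivalent

Both queries return: [(4,)]

Reason: COUNT with WHERE vs conditional SUM (COALESCE handles empty-table NULL)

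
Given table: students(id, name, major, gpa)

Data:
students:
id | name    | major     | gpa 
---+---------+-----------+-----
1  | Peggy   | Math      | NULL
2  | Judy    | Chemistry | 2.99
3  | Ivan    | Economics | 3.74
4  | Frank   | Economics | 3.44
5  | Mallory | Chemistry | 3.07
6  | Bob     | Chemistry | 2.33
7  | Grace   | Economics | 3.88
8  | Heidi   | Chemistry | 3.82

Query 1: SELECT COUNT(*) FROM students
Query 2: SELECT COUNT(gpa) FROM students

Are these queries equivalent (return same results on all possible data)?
No, not equivalent

Query 1 returns: [(8,)]
Query 2 returns: [(7,)]

Reason: COUNT(*) includes NULLs, COUNT(column) excludes them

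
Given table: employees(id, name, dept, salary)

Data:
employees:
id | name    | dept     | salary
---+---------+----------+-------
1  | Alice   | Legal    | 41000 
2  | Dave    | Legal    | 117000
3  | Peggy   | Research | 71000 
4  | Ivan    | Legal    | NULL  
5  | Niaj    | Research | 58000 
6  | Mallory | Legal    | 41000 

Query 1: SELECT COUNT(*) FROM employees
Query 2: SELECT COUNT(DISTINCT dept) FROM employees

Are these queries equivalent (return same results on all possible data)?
No, not equivalent

Query 1 returns: [(6,)]
Query 2 returns: [(2,)]

Reason: COUNT(*) counts rows, COUNT(DISTINCT dept) counts unique depts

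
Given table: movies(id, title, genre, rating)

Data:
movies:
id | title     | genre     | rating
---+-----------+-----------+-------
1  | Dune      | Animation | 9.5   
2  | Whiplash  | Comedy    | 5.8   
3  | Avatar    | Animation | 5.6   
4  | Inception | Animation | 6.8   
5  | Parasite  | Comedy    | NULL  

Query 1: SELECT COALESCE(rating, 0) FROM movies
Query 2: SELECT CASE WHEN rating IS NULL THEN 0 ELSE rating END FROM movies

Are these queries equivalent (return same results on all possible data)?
Yes, equivalent

Both queries return: [(0,), (5.6,), (5.8,), (6.8,), (9.5,)]

Reason: COALESCE vs CASE for NULL handling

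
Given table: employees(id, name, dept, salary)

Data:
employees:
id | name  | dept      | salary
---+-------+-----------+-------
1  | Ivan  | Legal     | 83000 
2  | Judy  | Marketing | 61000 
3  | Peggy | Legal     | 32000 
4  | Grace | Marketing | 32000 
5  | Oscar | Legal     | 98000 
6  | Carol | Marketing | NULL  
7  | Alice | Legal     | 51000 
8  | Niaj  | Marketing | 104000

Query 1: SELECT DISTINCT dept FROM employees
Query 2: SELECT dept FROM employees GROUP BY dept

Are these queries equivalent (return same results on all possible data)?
Yes, equivalent

Both queries return: [('Legal',), ('Marketing',)]

Reason: Both get unique depts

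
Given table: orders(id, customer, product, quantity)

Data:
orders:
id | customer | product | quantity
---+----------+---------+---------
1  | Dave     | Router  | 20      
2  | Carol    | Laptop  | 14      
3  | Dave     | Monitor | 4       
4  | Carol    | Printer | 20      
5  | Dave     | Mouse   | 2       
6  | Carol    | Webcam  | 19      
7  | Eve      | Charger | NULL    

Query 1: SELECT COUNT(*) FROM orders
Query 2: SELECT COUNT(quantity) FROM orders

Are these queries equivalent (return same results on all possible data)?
No, not equivalent

Query 1 returns: [(7,)]
Query 2 returns: [(6,)]

Reason: COUNT(*) includes NULLs, COUNT(column) excludes them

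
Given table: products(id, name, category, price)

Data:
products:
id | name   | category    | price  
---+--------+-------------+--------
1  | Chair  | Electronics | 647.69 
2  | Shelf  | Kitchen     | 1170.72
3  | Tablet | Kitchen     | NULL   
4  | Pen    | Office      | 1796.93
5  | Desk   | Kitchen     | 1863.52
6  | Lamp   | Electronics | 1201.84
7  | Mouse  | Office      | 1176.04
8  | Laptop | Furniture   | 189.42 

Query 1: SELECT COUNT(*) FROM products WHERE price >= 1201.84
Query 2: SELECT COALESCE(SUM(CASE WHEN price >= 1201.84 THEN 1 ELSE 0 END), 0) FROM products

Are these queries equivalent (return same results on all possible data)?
Yes, equivalent

Both queries return: [(3,)]

Reason: COUNT with WHERE vs conditional SUM (COALESCE handles empty-table NULL)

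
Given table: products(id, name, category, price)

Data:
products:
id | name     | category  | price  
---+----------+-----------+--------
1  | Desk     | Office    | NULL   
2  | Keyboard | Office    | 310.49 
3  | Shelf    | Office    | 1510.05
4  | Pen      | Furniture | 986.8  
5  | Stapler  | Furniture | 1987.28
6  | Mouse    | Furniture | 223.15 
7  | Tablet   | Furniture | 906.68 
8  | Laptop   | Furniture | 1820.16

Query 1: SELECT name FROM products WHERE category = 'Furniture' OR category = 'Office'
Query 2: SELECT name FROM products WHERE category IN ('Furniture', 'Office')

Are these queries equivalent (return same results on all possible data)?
Yes, equivalent

Both queries return: [('Desk',), ('Keyboard',), ('Laptop',), ('Mouse',), ('Pen',), ('Shelf',), ('Stapler',), ('Tablet',)]

Reason: OR vs IN are equivalent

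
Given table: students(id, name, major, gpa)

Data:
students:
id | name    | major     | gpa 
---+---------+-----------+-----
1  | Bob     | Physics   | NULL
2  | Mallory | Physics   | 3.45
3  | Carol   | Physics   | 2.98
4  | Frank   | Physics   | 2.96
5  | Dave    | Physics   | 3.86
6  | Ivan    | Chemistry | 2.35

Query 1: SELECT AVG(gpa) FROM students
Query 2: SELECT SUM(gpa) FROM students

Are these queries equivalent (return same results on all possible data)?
No, not equivalent

Query 1 returns: [(3.12,)]
Query 2 returns: [(15.6,)]

Reason: AVG vs SUM give different aggregate values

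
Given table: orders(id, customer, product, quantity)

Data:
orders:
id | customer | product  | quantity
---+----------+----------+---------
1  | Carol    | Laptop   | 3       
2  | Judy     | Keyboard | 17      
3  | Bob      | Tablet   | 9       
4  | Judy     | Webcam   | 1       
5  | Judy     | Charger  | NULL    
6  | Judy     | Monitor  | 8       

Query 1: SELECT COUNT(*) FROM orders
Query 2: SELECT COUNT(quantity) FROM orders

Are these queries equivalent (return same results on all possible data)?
No, not equivalent

Query 1 returns: [(6,)]
Query 2 returns: [(5,)]

Reason: COUNT(*) includes NULLs, COUNT(column) excludes them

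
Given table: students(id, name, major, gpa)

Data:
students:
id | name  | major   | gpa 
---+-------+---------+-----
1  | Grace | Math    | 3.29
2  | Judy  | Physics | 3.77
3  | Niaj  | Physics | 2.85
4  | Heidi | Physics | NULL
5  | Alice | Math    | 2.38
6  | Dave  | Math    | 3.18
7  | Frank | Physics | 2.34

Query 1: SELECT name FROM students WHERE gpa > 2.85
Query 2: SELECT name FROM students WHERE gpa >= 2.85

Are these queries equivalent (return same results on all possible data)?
No, not equivalent

Query 1 returns: [('Grace',), ('Judy',), ('Dave',)]
Query 2 returns: [('Grace',), ('Judy',), ('Niaj',), ('Dave',)]

Reason: > vs >= gives different results when gpa = 2.85 exists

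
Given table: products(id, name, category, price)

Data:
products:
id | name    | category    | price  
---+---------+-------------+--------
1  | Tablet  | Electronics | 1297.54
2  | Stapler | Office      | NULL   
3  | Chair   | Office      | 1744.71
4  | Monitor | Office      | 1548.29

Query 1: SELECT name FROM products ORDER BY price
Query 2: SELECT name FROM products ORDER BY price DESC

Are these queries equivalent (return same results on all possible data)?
No, not equivalent

Query 1 returns: [('Stapler',), ('Tablet',), ('Monitor',), ('Chair',)]
Query 2 returns: [('Chair',), ('Monitor',), ('Tablet',), ('Stapler',)]

Reason: ASC vs DESC gives opposite ordering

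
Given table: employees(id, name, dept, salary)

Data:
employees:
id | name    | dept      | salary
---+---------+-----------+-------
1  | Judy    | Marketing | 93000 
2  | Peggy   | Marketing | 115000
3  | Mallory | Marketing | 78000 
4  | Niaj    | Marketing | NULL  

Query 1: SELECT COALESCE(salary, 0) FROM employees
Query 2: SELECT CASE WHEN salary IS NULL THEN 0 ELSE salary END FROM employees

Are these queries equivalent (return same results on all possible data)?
Yes, equivalent

Both queries return: [(0,), (78000,), (93000,), (115000,)]

Reason: COALESCE vs CASE for NULL handling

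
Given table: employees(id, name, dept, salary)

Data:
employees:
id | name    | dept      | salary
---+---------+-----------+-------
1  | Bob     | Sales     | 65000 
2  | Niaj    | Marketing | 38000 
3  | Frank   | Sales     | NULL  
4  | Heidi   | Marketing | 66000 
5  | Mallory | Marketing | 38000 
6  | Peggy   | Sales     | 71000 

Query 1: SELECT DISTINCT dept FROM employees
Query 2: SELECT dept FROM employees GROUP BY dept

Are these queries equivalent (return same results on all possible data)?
Yes, equivalent

Both queries return: [('Marketing',), ('Sales',)]

Reason: Both get unique depts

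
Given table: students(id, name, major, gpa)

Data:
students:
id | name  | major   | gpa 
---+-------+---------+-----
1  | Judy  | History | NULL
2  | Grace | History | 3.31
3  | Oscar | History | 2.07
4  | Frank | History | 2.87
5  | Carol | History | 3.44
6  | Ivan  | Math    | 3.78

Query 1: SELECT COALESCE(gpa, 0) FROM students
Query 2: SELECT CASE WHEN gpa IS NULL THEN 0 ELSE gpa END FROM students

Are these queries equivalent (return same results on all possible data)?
Yes, equivalent

Both queries return: [(0,), (2.07,), (2.87,), (3.31,), (3.44,), (3.78,)]

Reason: COALESCE vs CASE for NULL handling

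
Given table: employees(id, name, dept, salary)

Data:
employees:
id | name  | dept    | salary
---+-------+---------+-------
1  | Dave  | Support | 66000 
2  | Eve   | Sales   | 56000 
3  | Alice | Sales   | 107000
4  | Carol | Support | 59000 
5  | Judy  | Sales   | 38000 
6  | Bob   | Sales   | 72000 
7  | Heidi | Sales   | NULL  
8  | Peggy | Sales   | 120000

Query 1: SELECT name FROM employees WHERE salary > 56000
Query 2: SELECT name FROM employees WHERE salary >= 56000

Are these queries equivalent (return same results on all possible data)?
No, not equivalent

Query 1 returns: [('Dave',), ('Alice',), ('Carol',), ('Bob',), ('Peggy',)]
Query 2 returns: [('Dave',), ('Eve',), ('Alice',), ('Carol',), ('Bob',), ('Peggy',)]

Reason: > vs >= gives different results when salary = 56000 exists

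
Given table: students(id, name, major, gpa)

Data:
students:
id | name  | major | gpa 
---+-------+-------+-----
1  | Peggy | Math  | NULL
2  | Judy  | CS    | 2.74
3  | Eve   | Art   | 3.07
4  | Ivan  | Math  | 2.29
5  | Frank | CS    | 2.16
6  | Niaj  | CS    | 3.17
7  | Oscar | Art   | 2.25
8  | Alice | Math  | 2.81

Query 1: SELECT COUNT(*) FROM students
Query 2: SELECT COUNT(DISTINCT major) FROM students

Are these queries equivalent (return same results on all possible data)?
No, not equivalent

Query 1 returns: [(8,)]
Query 2 returns: [(3,)]

Reason: COUNT(*) counts rows, COUNT(DISTINCT major) counts unique majors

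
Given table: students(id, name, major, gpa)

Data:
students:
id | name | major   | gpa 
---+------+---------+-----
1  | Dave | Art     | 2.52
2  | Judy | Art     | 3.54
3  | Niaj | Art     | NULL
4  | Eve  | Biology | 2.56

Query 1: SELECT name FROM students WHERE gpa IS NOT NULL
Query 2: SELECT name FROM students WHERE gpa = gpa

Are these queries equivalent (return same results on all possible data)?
Yes, equivalent

Both queries return: [('Dave',), ('Eve',), ('Judy',)]

Reason: IS NOT NULL vs self-equality (both exclude NULLs)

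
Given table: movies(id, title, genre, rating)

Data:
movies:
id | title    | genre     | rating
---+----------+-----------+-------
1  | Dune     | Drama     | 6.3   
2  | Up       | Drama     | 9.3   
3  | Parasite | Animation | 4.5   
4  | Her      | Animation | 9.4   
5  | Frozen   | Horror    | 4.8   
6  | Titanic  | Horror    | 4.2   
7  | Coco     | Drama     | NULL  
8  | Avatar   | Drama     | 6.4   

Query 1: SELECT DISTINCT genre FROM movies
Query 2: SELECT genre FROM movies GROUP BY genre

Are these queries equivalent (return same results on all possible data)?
Yes, equivalent

Both queries return: [('Animation',), ('Drama',), ('Horror',)]

Reason: Both get unique genres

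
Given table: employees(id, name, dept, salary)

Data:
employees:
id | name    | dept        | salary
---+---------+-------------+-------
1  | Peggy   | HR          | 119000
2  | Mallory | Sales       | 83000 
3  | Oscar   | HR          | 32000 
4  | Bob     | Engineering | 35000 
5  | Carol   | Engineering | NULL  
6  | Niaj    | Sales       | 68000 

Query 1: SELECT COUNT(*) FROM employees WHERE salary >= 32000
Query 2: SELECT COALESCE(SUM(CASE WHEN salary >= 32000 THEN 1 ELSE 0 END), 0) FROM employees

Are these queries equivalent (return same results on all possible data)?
Yes, equivalent

Both queries return: [(5,)]

Reason: COUNT with WHERE vs conditional SUM (COALESCE handles empty-table NULL)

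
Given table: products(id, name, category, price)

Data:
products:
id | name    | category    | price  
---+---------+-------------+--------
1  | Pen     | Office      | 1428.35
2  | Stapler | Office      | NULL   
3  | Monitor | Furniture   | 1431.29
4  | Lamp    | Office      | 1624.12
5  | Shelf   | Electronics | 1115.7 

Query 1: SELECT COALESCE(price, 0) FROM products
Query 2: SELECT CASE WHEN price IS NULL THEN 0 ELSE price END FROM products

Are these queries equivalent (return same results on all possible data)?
Yes, equivalent

Both queries return: [(0,), (1115.7,), (1428.35,), (1431.29,), (1624.12,)]

Reason: COALESCE vs CASE for NULL handling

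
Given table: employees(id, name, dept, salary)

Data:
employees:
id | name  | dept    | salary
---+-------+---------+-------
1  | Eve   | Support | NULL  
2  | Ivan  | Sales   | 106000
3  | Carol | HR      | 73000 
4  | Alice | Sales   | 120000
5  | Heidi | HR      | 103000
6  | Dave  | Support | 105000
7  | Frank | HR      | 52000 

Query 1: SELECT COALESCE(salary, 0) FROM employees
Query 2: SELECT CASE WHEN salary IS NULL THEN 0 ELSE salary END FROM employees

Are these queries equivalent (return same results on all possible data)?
Yes, equivalent

Both queries return: [(0,), (52000,), (73000,), (103000,), (105000,), (106000,), (120000,)]

Reason: COALESCE vs CASE for NULL handling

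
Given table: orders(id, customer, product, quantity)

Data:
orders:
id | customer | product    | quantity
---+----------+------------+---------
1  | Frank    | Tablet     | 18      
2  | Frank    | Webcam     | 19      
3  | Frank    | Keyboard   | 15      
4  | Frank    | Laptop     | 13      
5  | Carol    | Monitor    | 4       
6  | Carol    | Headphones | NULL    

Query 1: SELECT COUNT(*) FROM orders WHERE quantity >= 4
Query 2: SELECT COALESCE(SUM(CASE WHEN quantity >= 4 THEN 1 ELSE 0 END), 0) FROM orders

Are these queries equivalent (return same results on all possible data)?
Yes, equivalent

Both queries return: [(5,)]

Reason: COUNT with WHERE vs conditional SUM (COALESCE handles empty-table NULL)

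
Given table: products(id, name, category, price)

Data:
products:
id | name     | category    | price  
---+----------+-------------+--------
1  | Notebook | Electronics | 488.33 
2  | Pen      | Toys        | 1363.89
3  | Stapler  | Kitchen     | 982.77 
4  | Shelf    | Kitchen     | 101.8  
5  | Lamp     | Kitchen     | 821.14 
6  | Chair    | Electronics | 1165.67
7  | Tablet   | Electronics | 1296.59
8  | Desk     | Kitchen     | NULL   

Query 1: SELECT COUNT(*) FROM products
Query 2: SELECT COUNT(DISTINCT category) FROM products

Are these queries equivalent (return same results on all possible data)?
No, not equivalent

Query 1 returns: [(8,)]
Query 2 returns: [(3,)]

Reason: COUNT(*) counts rows, COUNT(DISTINCT category) counts unique categorys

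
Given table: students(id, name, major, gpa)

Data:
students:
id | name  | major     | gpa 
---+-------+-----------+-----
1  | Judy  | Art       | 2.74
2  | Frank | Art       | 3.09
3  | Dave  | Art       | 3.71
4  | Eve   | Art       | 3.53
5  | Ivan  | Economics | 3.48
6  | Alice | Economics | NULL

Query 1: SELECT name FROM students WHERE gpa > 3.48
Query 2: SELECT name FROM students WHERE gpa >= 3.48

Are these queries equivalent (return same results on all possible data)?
No, not equivalent

Query 1 returns: [('Dave',), ('Eve',)]
Query 2 returns: [('Dave',), ('Eve',), ('Ivan',)]

Reason: > vs >= gives different results when gpa = 3.48 exists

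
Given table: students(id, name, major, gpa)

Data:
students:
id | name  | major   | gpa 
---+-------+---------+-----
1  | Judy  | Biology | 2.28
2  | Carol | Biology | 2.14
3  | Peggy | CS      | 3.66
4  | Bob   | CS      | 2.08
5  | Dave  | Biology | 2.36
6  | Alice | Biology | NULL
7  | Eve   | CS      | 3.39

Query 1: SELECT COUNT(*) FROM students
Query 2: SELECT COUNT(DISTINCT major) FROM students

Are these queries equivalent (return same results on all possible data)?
No, not equivalent

Query 1 returns: [(7,)]
Query 2 returns: [(2,)]

Reason: COUNT(*) counts rows, COUNT(DISTINCT major) counts unique majors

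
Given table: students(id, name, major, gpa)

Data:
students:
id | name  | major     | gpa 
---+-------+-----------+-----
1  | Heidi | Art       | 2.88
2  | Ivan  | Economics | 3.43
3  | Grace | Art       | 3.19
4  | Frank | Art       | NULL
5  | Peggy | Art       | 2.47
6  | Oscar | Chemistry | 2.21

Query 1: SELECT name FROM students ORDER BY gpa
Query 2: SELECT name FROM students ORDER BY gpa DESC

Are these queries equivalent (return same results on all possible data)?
No, not equivalent

Query 1 returns: [('Frank',), ('Oscar',), ('Peggy',), ('Heidi',), ('Grace',), ('Ivan',)]
Query 2 returns: [('Ivan',), ('Grace',), ('Heidi',), ('Peggy',), ('Oscar',), ('Frank',)]

Reason: ASC vs DESC gives opposite ordering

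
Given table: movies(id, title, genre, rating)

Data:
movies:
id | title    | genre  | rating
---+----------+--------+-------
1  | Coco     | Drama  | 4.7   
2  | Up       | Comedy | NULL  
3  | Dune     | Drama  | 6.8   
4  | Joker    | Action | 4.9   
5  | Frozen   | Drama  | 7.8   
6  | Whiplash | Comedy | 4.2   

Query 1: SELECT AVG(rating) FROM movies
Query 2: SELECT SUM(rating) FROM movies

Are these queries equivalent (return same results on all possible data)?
No, not equivalent

Query 1 returns: [(5.68,)]
Query 2 returns: [(28.4,)]

Reason: AVG vs SUM give different aggregate values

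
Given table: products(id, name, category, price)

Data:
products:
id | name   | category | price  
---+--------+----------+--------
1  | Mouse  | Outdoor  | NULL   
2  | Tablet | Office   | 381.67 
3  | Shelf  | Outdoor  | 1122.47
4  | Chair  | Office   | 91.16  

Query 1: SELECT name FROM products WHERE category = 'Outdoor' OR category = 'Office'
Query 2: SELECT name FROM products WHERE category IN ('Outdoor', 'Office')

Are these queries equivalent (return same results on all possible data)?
Yes, equivalent

Both queries return: [('Chair',), ('Mouse',), ('Shelf',), ('Tablet',)]

Reason: OR vs IN are equivalent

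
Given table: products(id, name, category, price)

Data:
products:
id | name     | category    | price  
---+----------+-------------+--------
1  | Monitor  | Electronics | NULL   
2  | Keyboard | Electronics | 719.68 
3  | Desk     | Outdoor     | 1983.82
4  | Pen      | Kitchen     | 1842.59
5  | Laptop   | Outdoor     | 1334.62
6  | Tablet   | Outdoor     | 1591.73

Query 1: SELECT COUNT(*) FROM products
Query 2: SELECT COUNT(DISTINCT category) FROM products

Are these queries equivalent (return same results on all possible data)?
No, not equivalent

Query 1 returns: [(6,)]
Query 2 returns: [(3,)]

Reason: COUNT(*) counts rows, COUNT(DISTINCT category) counts unique categorys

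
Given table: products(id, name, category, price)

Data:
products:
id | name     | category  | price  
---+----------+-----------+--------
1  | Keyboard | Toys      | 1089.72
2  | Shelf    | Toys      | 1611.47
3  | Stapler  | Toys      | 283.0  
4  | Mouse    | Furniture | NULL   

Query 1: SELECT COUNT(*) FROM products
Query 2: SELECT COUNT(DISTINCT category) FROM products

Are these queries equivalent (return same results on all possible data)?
No, not equivalent

Query 1 returns: [(4,)]
Query 2 returns: [(2,)]

Reason: COUNT(*) counts rows, COUNT(DISTINCT category) counts unique categorys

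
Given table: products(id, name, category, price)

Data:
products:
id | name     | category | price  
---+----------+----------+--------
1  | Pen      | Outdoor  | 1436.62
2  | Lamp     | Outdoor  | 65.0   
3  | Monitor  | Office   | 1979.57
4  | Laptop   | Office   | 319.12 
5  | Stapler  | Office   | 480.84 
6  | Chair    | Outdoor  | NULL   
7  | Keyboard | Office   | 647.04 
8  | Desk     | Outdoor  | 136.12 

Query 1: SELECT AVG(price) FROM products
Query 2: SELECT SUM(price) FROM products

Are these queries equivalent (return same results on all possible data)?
No, not equivalent

Query 1 returns: [(723.472857142857,)]
Query 2 returns: [(5064.3099999999995,)]

Reason: AVG vs SUM give different aggregate values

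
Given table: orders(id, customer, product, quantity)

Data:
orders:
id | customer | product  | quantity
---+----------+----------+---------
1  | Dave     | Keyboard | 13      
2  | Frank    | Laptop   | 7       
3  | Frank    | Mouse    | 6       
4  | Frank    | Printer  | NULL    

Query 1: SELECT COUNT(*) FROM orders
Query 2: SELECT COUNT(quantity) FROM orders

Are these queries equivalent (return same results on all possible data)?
No, not equivalent

Query 1 returns: [(4,)]
Query 2 returns: [(3,)]

Reason: COUNT(*) includes NULLs, COUNT(column) excludes them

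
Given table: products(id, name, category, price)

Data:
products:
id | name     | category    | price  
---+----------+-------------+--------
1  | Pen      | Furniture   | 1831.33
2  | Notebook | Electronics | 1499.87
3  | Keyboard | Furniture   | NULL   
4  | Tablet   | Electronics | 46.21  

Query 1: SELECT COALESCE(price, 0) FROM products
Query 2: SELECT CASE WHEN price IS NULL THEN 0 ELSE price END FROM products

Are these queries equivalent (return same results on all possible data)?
Yes, equivalent

Both queries return: [(0,), (46.21,), (1499.87,), (1831.33,)]

Reason: COALESCE vs CASE for NULL handling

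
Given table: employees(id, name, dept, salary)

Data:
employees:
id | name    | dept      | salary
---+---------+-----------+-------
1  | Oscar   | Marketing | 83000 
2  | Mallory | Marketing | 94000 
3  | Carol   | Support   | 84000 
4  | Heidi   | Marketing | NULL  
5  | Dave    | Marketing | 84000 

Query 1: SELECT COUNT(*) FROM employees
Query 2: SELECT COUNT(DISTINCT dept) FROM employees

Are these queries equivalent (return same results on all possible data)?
No, not equivalent

Query 1 returns: [(5,)]
Query 2 returns: [(2,)]

Reason: COUNT(*) counts rows, COUNT(DISTINCT dept) counts unique depts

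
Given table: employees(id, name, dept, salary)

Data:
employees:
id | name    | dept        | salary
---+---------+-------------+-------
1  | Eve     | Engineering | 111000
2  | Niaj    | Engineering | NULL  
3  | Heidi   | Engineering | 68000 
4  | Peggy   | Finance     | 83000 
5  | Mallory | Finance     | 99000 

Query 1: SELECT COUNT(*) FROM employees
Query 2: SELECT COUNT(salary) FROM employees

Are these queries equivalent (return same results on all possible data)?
No, not equivalent

Query 1 returns: [(5,)]
Query 2 returns: [(4,)]

Reason: COUNT(*) includes NULLs, COUNT(column) excludes them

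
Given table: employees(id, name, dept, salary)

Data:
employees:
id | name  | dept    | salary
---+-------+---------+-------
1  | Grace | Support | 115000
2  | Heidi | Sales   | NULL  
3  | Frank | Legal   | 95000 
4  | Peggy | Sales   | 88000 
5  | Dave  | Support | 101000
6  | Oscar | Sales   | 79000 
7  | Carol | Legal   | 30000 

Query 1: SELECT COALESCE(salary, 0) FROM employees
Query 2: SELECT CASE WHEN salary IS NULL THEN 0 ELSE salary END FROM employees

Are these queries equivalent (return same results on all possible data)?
Yes, equivalent

Both queries return: [(0,), (30000,), (79000,), (88000,), (95000,), (101000,), (115000,)]

Reason: COALESCE vs CASE for NULL handling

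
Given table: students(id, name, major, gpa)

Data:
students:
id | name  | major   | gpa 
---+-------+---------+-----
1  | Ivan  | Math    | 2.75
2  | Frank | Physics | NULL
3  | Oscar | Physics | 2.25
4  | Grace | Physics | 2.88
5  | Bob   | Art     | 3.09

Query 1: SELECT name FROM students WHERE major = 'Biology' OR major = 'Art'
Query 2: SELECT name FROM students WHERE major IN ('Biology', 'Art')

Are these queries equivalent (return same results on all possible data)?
Yes, equivalent

Both queries return: [('Bob',)]

Reason: OR vs IN are equivalent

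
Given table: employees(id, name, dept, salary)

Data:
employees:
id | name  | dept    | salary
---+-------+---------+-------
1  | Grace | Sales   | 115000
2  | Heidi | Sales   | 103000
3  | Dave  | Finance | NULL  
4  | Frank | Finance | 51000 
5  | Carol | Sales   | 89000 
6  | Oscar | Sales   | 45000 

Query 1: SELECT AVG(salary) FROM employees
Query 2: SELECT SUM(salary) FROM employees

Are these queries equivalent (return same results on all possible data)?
No, not equivalent

Query 1 returns: [(80600.0,)]
Query 2 returns: [(403000,)]

Reason: AVG vs SUM give different aggregate values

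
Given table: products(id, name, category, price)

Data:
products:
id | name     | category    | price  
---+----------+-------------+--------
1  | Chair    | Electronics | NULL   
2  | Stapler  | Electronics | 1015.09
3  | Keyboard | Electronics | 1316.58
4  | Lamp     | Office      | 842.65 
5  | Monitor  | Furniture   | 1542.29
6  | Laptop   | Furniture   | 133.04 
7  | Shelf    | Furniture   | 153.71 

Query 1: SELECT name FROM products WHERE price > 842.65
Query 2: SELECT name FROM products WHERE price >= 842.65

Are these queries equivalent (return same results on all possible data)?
No, not equivalent

Query 1 returns: [('Stapler',), ('Keyboard',), ('Monitor',)]
Query 2 returns: [('Stapler',), ('Keyboard',), ('Lamp',), ('Monitor',)]

Reason: > vs >= gives different results when price = 842.65 exists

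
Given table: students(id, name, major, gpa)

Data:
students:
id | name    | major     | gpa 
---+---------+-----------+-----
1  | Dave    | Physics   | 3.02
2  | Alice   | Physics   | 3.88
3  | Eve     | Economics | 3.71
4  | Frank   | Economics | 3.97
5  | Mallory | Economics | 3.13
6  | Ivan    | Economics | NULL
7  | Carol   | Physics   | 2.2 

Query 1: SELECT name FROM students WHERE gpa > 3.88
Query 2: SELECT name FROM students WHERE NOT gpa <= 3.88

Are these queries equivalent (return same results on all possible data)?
Yes, equivalent

Both queries return: [('Frank',)]

Reason: Both filter gpa > 3.88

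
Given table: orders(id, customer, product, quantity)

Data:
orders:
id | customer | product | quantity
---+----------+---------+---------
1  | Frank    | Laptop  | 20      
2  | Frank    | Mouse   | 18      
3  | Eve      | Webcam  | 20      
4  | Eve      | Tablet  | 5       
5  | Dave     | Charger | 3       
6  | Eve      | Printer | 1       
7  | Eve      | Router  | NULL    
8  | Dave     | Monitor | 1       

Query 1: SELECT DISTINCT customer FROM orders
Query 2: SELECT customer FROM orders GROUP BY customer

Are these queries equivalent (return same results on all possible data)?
Yes, equivalent

Both queries return: [('Dave',), ('Eve',), ('Frank',)]

Reason: Both get unique customers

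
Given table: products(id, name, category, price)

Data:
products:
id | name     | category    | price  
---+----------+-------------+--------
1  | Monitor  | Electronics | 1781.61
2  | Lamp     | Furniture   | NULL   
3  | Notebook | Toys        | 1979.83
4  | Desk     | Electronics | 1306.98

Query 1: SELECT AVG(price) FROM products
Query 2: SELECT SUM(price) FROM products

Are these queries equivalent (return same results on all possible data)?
No, not equivalent

Query 1 returns: [(1689.4733333333334,)]
Query 2 returns: [(5068.42,)]

Reason: AVG vs SUM give different aggregate values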